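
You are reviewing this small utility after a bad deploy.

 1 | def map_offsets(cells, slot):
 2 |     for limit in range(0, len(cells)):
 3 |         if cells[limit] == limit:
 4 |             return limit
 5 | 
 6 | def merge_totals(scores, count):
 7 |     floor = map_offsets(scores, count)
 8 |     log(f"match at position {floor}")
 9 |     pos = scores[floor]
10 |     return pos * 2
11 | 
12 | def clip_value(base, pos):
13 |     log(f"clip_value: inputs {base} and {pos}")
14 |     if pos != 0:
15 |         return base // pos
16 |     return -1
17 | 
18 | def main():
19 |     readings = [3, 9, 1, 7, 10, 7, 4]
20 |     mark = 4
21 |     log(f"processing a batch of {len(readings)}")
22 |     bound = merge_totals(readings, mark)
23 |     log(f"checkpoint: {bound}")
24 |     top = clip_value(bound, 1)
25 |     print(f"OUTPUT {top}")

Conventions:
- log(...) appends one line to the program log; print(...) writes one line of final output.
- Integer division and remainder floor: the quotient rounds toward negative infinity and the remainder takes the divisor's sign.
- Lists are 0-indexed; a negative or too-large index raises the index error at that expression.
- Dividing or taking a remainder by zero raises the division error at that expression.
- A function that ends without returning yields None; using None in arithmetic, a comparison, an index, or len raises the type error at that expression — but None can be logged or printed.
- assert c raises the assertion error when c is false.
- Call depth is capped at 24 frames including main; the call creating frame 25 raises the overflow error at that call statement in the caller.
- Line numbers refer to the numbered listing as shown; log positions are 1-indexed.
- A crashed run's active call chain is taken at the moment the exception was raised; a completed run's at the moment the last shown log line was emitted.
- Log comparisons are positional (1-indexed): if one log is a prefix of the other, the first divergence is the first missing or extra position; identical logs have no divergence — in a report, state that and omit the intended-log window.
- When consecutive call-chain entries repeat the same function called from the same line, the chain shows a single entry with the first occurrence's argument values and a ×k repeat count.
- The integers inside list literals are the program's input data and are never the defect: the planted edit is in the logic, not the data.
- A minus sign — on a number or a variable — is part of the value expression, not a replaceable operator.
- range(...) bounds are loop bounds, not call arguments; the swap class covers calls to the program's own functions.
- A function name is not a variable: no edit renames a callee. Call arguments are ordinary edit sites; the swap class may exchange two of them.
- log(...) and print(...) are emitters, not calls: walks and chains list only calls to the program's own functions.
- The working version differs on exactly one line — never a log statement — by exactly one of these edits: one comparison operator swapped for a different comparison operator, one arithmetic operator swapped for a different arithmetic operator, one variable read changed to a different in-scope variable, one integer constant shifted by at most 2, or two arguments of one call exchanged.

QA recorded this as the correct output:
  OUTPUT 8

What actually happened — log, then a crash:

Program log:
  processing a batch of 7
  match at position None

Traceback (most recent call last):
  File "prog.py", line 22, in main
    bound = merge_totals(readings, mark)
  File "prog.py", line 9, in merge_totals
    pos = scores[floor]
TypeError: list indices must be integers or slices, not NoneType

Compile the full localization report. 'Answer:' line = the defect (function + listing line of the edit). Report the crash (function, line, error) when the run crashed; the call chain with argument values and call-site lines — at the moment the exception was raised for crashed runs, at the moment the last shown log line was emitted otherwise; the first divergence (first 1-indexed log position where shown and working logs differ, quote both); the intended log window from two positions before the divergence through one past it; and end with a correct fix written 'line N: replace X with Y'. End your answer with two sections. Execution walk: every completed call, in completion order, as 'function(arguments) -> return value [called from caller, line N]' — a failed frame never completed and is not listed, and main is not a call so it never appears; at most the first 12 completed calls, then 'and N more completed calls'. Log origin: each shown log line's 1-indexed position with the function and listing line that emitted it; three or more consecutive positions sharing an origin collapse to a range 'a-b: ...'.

Answer: the defect is in map_offsets at line 3.
Core observation: The log first diverges at position 2: the faulty run prints 'match at position None' where the working version prints 'match at position 6'.
Crash: merge_totals, line 9, TypeError.
Call chain: main -> merge_totals([3, 9, 1, 7, 10, 7, 4], 4) (called at line 22).
First divergence: at position 2 the run shows 'match at position None' where the working version logs 'match at position 6'.
Intended log window:
  1: processing a batch of 7
  2: match at position 6
  3: checkpoint: 8
Execution walk:
  map_offsets([3, 9, 1, 7, 10, 7, 4], 4) -> None  [called from merge_totals, line 7]
Log origins:
  1: from main, line 21
  2: from merge_totals, line 8
A correct fix: line 3: replace `cells[limit] == limit` with `cells[limit] == slot`.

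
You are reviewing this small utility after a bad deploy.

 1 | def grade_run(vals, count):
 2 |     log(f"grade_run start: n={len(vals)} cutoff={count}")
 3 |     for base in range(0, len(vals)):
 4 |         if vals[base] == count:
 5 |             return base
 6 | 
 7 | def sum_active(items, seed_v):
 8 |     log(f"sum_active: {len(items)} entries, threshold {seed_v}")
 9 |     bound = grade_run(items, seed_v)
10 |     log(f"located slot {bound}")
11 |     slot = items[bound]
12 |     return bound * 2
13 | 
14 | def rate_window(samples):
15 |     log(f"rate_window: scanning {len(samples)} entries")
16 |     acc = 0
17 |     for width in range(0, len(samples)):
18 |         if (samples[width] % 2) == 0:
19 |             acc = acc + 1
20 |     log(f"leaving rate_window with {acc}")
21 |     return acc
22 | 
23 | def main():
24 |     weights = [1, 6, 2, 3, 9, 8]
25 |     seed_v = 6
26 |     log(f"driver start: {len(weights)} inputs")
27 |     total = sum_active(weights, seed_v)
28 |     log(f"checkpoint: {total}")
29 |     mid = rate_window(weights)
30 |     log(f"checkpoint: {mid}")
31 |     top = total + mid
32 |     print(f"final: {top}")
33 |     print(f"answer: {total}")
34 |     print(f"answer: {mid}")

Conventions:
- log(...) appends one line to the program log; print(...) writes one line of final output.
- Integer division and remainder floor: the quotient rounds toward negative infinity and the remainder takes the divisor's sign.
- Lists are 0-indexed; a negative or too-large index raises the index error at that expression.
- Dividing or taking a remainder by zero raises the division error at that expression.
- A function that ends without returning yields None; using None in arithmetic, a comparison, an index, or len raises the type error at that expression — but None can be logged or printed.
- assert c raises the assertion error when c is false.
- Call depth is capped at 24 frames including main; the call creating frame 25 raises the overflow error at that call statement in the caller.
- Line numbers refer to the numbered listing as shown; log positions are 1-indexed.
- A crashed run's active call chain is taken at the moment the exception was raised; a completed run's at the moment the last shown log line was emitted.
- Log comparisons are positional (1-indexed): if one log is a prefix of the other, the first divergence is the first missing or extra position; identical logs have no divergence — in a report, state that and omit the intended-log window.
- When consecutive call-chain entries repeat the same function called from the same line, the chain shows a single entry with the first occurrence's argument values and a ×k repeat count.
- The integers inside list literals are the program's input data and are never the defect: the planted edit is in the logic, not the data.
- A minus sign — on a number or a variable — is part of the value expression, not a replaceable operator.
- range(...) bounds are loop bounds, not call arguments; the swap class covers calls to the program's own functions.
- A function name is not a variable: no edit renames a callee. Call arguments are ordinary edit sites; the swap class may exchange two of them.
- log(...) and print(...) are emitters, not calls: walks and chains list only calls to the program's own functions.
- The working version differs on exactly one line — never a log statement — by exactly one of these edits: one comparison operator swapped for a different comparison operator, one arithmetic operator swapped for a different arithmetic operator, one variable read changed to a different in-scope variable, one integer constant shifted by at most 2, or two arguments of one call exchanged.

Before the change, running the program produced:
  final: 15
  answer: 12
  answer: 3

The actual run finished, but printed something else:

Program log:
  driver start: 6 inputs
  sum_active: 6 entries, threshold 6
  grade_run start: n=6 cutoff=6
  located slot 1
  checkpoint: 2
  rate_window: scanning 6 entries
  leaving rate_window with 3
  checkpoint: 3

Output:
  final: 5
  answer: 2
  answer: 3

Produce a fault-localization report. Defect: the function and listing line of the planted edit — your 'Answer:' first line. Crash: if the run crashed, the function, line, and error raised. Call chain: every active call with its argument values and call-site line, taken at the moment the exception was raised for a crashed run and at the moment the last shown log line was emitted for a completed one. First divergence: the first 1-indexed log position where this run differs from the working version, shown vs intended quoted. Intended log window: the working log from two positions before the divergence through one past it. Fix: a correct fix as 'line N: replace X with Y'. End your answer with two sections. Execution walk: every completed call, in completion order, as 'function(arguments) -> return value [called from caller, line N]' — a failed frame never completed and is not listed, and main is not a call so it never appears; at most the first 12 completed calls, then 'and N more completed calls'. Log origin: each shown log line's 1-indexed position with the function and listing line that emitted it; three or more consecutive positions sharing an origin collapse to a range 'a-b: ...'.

Answer: the defect is in sum_active at line 12.
The tell: Everything matches until log position 5, which reads 'checkpoint: 2' in place of 'checkpoint: 12'.
Call chain: main.
First divergence: position 5; shown 'checkpoint: 2' vs intended 'checkpoint: 12'.
Intended log window:
  3: grade_run start: n=6 cutoff=6
  4: located slot 1
  5: checkpoint: 12
  6: rate_window: scanning 6 entries
Execution walk:
  grade_run([1, 6, 2, 3, 9, 8], 6) -> 1  [called from sum_active, line 9]
  sum_active([1, 6, 2, 3, 9, 8], 6) -> 2  [called from main, line 27]
  rate_window([1, 6, 2, 3, 9, 8]) -> 3  [called from main, line 29]
Log line origins:
  1: logged in main at line 26
  2: logged in sum_active at line 8
  3: logged in grade_run at line 2
  4: logged in sum_active at line 10
  5: logged in main at line 28
  6: logged in rate_window at line 15
  7: logged in rate_window at line 20
  8: logged in main at line 30
A correct fix: line 12: replace `bound` with `slot`.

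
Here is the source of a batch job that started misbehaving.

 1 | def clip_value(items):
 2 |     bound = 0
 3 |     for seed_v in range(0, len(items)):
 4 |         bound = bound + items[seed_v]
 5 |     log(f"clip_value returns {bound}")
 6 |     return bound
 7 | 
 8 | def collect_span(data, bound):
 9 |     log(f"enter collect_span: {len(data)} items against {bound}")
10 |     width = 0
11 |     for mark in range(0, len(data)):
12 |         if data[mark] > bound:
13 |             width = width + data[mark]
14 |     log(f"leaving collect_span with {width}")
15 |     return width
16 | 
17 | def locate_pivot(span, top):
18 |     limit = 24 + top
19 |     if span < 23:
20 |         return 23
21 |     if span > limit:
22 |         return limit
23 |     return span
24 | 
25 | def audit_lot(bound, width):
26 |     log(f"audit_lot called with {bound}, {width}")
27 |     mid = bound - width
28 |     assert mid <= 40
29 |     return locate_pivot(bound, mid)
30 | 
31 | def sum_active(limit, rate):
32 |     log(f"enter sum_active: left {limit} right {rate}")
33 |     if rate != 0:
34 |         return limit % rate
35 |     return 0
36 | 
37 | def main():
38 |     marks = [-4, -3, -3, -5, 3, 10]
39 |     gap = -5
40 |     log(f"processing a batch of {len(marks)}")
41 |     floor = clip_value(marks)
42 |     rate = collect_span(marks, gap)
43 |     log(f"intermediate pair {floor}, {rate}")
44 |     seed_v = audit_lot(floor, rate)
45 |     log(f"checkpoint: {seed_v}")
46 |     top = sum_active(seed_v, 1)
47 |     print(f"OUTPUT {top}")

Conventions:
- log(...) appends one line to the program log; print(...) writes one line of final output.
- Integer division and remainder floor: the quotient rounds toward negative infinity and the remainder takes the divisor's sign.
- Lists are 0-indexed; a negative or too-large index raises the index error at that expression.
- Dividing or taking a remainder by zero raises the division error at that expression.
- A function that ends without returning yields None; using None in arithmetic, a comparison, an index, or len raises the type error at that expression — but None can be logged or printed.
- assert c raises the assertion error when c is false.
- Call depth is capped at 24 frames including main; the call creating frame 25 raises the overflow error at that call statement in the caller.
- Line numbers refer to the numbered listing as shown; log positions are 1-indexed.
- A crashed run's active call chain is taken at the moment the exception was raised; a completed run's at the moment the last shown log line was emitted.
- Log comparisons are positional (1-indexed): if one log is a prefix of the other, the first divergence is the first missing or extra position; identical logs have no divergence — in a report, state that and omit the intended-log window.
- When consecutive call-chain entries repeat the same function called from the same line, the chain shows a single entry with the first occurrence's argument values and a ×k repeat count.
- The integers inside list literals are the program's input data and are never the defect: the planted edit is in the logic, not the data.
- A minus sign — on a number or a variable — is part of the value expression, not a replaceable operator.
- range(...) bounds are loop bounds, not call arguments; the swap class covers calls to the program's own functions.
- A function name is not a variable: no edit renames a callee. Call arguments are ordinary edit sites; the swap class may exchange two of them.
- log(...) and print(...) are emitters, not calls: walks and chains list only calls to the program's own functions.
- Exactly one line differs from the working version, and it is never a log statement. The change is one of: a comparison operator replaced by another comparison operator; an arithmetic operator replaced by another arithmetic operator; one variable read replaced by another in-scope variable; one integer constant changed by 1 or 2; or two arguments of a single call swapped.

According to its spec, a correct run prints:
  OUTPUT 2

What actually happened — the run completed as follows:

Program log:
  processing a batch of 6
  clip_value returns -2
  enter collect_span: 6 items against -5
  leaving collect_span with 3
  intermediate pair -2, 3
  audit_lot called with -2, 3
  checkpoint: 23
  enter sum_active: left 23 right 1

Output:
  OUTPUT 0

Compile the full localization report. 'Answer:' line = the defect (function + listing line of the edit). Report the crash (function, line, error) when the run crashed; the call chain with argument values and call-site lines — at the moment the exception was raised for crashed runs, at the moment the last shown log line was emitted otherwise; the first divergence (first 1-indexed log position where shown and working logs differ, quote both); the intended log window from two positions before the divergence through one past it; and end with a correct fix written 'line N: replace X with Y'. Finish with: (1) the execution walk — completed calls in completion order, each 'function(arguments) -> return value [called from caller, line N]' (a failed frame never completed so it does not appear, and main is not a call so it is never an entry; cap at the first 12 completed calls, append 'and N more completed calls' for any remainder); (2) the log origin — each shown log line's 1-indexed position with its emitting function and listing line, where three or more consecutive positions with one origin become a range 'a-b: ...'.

Answer: the defect is in main at line 46.
The tell: The log first diverges at position 8: the faulty run prints 'enter sum_active: left 23 right 1' where the working version prints 'enter sum_active: left 23 right 3'.
Call chain: main -> sum_active(23, 1) (called at line 46).
First divergence: at position 8 the run shows 'enter sum_active: left 23 right 1' where the working version logs 'enter sum_active: left 23 right 3'.
Intended log window:
  6: audit_lot called with -2, 3
  7: checkpoint: 23
  8: enter sum_active: left 23 right 3
Execution walk:
  clip_value([-4, -3, -3, -5, 3, 10]) -> -2  [called from main, line 41]
  collect_span([-4, -3, -3, -5, 3, 10], -5) -> 3  [called from main, line 42]
  locate_pivot(-2, -5) -> 23  [called from audit_lot, line 29]
  audit_lot(-2, 3) -> 23  [called from main, line 44]
  sum_active(23, 1) -> 0  [called from main, line 46]
Origin of each log line:
  1: from main, line 40
  2: from clip_value, line 5
  3: from collect_span, line 9
  4: from collect_span, line 14
  5: from main, line 43
  6: from audit_lot, line 26
  7: from main, line 45
  8: from sum_active, line 32
A correct fix: line 46: replace `1` with `3`.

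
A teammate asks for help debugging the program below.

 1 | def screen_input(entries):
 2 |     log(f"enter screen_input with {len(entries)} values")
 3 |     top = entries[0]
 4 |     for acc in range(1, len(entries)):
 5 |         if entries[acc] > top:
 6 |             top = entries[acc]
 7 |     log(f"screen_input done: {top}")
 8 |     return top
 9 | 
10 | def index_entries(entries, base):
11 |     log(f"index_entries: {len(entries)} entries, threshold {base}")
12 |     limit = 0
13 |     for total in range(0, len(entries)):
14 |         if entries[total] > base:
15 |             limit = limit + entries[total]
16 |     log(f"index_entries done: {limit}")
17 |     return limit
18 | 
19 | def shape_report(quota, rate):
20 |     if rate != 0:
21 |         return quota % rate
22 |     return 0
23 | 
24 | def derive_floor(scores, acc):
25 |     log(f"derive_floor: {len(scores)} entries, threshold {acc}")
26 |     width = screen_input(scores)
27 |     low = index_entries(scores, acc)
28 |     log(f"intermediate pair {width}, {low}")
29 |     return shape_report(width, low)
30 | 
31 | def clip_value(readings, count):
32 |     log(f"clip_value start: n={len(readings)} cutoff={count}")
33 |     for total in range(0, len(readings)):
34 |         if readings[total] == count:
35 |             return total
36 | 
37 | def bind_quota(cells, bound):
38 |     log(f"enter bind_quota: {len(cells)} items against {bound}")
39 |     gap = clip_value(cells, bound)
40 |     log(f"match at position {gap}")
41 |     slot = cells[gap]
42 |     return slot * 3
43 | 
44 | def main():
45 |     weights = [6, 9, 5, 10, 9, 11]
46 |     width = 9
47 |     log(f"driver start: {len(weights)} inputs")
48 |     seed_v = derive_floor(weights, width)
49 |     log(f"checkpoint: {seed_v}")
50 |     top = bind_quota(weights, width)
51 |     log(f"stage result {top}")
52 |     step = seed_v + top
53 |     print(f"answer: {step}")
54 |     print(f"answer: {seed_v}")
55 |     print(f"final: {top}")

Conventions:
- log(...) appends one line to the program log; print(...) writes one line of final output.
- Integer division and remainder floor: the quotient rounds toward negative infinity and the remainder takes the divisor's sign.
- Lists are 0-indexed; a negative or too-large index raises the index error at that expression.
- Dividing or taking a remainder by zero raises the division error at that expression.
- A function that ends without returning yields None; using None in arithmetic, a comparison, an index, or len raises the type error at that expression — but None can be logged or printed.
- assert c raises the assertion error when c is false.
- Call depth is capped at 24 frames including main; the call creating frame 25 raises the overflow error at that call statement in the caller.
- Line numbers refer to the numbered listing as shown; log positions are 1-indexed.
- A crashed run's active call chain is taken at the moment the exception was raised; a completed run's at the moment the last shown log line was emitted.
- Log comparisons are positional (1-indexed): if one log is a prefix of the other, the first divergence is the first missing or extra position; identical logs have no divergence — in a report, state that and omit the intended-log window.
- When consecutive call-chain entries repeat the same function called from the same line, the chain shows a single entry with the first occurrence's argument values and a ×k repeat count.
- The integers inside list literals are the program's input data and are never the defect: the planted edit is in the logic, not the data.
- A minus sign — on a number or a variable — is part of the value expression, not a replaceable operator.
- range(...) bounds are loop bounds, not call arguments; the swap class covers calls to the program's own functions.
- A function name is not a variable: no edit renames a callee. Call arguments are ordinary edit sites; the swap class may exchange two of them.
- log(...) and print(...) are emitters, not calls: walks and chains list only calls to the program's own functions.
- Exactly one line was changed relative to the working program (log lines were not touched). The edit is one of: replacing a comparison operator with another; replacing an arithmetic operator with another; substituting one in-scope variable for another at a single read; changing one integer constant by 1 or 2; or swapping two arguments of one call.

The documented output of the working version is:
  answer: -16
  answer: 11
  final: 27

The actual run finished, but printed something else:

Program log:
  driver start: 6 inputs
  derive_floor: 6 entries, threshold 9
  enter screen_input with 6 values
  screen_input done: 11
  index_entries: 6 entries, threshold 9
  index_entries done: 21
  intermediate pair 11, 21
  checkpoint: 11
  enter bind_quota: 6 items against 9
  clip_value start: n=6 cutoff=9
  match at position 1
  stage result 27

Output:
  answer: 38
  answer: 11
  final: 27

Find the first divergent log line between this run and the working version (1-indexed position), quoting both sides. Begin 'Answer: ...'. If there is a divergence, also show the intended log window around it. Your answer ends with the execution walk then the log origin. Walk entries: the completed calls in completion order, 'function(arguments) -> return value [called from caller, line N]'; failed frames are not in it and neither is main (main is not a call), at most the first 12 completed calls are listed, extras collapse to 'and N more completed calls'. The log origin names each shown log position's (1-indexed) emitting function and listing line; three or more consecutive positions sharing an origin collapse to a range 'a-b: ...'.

Answer: there is none — every log position agrees.
Execution walk:
  screen_input([6, 9, 5, 10, 9, 11]) -> 11  [called from derive_floor, line 26]
  index_entries([6, 9, 5, 10, 9, 11], 9) -> 21  [called from derive_floor, line 27]
  shape_report(11, 21) -> 11  [called from derive_floor, line 29]
  derive_floor([6, 9, 5, 10, 9, 11], 9) -> 11  [called from main, line 48]
  clip_value([6, 9, 5, 10, 9, 11], 9) -> 1  [called from bind_quota, line 39]
  bind_quota([6, 9, 5, 10, 9, 11], 9) -> 27  [called from main, line 50]
Log origins:
  1: logged in main at line 47
  2: logged in derive_floor at line 25
  3: logged in screen_input at line 2
  4: logged in screen_input at line 7
  5: logged in index_entries at line 11
  6: logged in index_entries at line 16
  7: logged in derive_floor at line 28
  8: logged in main at line 49
  9: logged in bind_quota at line 38
  10: logged in clip_value at line 32
  11: logged in bind_quota at line 40
  12: logged in main at line 51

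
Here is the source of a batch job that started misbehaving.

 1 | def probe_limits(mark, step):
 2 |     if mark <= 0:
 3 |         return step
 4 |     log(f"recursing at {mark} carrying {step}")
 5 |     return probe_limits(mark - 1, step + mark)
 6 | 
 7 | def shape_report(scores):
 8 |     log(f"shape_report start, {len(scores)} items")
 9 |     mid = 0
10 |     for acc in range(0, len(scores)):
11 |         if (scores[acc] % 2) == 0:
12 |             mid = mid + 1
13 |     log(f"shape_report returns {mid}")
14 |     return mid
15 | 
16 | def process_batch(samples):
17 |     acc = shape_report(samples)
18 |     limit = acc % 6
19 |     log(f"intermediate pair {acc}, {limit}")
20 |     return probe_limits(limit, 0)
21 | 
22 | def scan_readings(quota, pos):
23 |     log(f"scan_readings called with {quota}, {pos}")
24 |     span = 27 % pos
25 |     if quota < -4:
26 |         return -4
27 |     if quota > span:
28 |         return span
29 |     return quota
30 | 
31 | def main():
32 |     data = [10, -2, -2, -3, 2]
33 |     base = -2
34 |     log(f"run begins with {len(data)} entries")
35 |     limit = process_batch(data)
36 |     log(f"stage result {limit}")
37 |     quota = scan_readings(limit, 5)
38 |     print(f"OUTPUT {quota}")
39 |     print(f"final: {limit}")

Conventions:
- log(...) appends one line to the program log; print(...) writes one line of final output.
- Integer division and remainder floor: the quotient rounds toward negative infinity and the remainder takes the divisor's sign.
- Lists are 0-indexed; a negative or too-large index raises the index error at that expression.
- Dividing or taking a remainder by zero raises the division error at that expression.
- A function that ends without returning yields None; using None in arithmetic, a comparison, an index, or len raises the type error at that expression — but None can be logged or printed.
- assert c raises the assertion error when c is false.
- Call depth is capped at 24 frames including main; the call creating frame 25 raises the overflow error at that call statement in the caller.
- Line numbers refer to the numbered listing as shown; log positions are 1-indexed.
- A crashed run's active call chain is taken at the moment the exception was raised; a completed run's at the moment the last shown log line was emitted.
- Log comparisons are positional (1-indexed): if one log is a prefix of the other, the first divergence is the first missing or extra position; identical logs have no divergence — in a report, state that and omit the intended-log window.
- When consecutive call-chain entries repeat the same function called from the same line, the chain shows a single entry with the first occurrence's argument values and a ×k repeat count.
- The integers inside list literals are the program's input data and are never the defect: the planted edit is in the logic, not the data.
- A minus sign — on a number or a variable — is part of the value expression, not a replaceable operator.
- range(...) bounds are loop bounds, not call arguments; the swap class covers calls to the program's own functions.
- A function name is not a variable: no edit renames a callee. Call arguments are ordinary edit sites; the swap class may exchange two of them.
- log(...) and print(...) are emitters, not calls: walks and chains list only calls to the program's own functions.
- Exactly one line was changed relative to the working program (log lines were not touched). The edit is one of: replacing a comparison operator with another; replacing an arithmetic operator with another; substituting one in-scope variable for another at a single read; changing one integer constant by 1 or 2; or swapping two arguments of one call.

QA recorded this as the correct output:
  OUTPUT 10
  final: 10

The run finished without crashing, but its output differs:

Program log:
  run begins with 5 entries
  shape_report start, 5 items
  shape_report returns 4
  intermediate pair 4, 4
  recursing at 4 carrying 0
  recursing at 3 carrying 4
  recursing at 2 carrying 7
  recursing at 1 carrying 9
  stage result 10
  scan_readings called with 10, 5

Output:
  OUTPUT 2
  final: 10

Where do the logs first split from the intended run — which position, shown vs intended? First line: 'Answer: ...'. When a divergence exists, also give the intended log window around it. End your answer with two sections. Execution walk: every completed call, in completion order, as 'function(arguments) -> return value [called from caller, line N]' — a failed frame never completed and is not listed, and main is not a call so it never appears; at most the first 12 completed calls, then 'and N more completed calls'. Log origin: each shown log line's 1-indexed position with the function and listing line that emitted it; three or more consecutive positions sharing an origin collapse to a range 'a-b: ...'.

Answer: none — the logs agree in full.
Execution walk:
  shape_report([10, -2, -2, -3, 2]) -> 4  [called from process_batch, line 17]
  probe_limits(0, 10) -> 10  [called from probe_limits, line 5]
  probe_limits(1, 9) -> 10  [called from probe_limits, line 5]
  probe_limits(2, 7) -> 10  [called from probe_limits, line 5]
  probe_limits(3, 4) -> 10  [called from probe_limits, line 5]
  probe_limits(4, 0) -> 10  [called from process_batch, line 20]
  process_batch([10, -2, -2, -3, 2]) -> 10  [called from main, line 35]
  scan_readings(10, 5) -> 2  [called from main, line 37]
Origin of each log line:
  1 — main, line 34
  2 — shape_report, line 8
  3 — shape_report, line 13
  4 — process_batch, line 19
  5-8 — probe_limits, line 4
  9 — main, line 36
  10 — scan_readings, line 23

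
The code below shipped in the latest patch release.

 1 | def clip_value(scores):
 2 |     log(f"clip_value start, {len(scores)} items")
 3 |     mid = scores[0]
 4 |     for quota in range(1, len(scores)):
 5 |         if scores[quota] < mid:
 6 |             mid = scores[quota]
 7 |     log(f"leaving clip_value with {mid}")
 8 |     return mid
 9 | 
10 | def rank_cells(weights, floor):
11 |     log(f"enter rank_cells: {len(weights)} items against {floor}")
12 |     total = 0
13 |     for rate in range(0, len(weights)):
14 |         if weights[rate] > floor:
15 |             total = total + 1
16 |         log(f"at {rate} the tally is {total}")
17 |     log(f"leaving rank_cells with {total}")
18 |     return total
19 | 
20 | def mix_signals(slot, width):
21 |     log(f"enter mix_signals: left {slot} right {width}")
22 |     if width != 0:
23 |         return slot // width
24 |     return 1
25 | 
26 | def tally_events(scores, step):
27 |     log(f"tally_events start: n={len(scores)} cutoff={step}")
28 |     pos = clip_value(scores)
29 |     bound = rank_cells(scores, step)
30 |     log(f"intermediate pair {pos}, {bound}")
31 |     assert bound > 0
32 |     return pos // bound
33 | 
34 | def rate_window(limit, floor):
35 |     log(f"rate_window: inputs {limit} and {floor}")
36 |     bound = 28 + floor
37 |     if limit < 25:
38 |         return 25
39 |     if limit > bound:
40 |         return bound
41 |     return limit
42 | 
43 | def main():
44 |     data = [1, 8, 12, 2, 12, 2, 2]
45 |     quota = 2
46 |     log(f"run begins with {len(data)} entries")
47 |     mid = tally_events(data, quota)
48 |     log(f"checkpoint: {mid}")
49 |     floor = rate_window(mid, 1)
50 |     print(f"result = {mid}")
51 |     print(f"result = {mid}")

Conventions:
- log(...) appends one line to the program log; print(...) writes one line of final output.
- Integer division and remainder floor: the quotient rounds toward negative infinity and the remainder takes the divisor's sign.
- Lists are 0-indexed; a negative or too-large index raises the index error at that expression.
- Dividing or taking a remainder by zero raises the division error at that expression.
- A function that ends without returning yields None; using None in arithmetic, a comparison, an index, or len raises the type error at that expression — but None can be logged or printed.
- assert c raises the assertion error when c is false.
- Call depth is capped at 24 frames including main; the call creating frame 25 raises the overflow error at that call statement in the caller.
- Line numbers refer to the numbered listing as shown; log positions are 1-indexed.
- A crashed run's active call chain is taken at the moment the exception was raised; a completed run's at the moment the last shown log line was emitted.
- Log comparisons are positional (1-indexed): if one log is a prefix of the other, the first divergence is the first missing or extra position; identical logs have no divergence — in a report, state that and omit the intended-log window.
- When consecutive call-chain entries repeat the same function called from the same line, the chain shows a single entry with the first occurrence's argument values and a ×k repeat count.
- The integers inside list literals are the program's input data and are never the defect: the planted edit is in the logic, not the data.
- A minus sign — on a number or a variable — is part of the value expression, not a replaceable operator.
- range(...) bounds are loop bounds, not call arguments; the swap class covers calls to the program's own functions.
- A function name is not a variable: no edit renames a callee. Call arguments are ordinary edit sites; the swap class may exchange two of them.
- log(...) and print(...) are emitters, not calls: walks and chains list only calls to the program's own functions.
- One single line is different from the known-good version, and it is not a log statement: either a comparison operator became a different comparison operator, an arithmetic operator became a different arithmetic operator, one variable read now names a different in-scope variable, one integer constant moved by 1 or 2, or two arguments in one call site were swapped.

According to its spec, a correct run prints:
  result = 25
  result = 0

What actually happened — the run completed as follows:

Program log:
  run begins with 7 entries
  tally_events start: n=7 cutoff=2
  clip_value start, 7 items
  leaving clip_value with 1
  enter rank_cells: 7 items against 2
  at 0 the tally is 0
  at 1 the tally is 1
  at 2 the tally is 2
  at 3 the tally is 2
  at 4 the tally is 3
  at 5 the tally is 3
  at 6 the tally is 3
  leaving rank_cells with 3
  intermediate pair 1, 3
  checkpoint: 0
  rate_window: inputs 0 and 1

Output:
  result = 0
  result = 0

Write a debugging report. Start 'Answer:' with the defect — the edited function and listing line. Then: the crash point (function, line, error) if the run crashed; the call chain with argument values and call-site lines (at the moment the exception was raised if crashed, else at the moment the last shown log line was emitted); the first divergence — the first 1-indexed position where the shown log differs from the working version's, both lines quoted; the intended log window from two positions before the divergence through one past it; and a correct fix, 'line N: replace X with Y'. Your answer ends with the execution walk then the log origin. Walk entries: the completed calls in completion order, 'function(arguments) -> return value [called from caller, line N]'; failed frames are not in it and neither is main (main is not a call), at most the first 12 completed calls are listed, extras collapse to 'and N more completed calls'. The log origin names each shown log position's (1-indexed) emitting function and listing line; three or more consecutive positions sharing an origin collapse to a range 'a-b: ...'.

Answer: the defect is in main at line 50.
Key observation: Log streams are identical — the defect surfaces only in the printed output.
Call chain: main -> rate_window(0, 1) (called at line 49).
First divergence: none; the two logs match at every position.
Execution walk:
  clip_value([1, 8, 12, 2, 12, 2, 2]) -> 1  [called from tally_events, line 28]
  rank_cells([1, 8, 12, 2, 12, 2, 2], 2) -> 3  [called from tally_events, line 29]
  tally_events([1, 8, 12, 2, 12, 2, 2], 2) -> 0  [called from main, line 47]
  rate_window(0, 1) -> 25  [called from main, line 49]
Origin of each log line:
  1: emitted by main (line 46)
  2: emitted by tally_events (line 27)
  3: emitted by clip_value (line 2)
  4: emitted by clip_value (line 7)
  5: emitted by rank_cells (line 11)
  6-12: emitted by rank_cells (line 16)
  13: emitted by rank_cells (line 17)
  14: emitted by tally_events (line 30)
  15: emitted by main (line 48)
  16: emitted by rate_window (line 35)
A correct fix: line 50: replace `mid` with `floor`.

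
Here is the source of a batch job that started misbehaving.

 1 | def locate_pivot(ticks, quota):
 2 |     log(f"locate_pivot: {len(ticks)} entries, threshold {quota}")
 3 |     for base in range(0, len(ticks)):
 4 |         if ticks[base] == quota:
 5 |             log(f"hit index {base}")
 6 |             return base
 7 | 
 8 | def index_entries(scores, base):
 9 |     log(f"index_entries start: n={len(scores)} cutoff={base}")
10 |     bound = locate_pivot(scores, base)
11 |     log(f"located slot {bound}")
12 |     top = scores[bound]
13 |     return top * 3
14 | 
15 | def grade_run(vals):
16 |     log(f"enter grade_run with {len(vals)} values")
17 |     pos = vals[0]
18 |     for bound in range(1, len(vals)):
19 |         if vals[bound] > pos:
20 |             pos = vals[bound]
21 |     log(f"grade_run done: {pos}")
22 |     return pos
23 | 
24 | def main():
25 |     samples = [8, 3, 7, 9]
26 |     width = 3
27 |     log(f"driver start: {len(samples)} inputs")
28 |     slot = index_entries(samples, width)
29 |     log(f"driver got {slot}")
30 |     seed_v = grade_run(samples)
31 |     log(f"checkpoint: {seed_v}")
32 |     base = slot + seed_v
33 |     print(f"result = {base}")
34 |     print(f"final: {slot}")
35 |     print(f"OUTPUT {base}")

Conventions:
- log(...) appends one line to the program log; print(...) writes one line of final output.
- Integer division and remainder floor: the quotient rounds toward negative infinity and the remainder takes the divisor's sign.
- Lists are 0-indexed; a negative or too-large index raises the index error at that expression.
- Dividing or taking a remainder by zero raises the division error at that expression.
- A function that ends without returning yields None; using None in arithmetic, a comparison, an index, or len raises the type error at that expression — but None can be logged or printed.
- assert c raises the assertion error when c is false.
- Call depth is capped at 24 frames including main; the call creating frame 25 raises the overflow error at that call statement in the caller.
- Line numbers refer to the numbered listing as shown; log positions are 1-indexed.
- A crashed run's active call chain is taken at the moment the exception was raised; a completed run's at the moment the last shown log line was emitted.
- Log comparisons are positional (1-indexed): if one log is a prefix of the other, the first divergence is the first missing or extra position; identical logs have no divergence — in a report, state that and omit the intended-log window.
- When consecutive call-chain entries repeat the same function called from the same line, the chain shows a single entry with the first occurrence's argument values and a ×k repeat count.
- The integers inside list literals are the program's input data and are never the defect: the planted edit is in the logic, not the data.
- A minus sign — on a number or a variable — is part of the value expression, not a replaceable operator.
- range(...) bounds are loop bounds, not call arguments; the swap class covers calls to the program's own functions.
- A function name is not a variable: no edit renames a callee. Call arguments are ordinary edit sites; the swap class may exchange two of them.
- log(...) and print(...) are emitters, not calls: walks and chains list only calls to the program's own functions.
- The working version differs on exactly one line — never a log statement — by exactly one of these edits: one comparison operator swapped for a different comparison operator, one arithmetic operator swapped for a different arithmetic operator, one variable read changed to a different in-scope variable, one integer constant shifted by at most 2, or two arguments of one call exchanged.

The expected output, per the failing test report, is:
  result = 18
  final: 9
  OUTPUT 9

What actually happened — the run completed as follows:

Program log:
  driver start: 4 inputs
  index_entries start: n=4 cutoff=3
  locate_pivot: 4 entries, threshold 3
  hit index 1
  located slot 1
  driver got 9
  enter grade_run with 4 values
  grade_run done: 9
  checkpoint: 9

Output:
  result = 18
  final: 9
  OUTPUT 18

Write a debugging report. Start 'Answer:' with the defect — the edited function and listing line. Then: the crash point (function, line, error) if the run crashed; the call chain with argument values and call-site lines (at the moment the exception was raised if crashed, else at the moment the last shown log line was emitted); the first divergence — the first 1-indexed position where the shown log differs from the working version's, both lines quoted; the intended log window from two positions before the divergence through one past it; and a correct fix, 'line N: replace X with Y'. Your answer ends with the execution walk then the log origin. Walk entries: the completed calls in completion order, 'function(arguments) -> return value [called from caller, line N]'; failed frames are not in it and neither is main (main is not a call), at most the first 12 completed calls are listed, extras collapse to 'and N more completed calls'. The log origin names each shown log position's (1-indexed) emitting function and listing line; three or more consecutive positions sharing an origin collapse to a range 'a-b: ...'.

Answer: the defect is in main at line 35.
Core observation: Log streams are identical — the defect surfaces only in the printed output.
Call chain: main.
First divergence: none (the log streams are identical).
Execution walk:
  locate_pivot([8, 3, 7, 9], 3) -> 1  [called from index_entries, line 10]
  index_entries([8, 3, 7, 9], 3) -> 9  [called from main, line 28]
  grade_run([8, 3, 7, 9]) -> 9  [called from main, line 30]
Log origins:
  1: emitted by main (line 27)
  2: emitted by index_entries (line 9)
  3: emitted by locate_pivot (line 2)
  4: emitted by locate_pivot (line 5)
  5: emitted by index_entries (line 11)
  6: emitted by main (line 29)
  7: emitted by grade_run (line 16)
  8: emitted by grade_run (line 21)
  9: emitted by main (line 31)
A correct fix: line 35: replace `base` with `seed_v`.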